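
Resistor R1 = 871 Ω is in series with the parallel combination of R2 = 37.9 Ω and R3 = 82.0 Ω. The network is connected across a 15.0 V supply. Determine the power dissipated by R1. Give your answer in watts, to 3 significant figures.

Collapse R2‖R3 to a single equivalent, reducing the network to two series elements.
R_p = (37.9×82.0)/(37.9+82.0) = 25.92 Ω
R_total = 871 + 25.92 = 896.9 Ω
I = V / R_total = 15.0 / 896.9 = 0.01672 A
R1 is in the main series path, so its power is I²R1.
P_R1 = (0.01672)² × 871 = 0.2436 W

0.244 W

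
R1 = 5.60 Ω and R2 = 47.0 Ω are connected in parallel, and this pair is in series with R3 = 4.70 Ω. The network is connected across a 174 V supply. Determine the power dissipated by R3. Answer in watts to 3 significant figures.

1510 W

Reduce the parallel combination to a single R_p; the circuit then becomes R_p in series with the remaining resistor.
R_p = (5.60×47.0)/(5.60+47.0) = 5.004 Ω
R_total = R_p + 4.70 = 5.004 + 4.70 = 9.704 Ω
I = V / R_total = 174 / 9.704 = 17.93 A
R3 is the series element, so its power is I²R.
P_R3 = (17.93)² × 4.70 = 1511 W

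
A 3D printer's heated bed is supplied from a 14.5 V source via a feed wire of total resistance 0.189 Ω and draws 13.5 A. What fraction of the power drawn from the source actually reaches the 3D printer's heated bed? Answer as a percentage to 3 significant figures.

The feed wire carries the full 13.5 A.
P_line = I² R_line = (13.50)² × 0.189 = 34.45 W
P_source = V I = 14.5 × 13.50 = 195.8 W; P_load = 161.3 W
η = P_load / P_source = 161.3 / 195.8 = 0.8240

82.4 %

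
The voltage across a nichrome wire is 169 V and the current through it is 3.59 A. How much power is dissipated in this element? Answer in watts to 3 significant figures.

607 W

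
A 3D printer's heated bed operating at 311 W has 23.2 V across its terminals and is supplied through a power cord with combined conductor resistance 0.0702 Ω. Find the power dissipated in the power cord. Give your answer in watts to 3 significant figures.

12.6 W

The power cord is a series resistance carrying the load current; its dissipation is I²R_line.
I = P / V = 311 / 23.2 = 13.41 A through the power cord.
P_line = I² R_line = (13.41)² × 0.0702 = 12.61 W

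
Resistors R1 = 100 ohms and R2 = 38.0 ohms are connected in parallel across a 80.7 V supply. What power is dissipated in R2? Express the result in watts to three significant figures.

171 W

The supply voltage appears across each parallel branch — just use P = V²/R2.
P_R2 = V² / R2 = (80.7)² / 38.0 Ω = 171.4 W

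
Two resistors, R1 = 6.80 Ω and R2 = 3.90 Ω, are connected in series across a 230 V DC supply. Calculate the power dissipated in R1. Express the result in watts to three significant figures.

3140 W

In a series string the same current flows through every resistor — find that current, then P = I²R for the one we want.
R_total = 6.80 + 3.90 = 10.70 Ω
I = V / R_total = 230 / 10.70 = 21.50 A
P_R1 = I² × R1 = (21.50)² × 6.80 = 3142 W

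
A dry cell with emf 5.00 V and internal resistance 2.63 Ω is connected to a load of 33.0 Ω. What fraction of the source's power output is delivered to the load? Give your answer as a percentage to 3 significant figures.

η = P_load/(P_load+P_int) = I²R/(I²R+I²r) = R/(R+r) — the I² cancels for series elements.
η = R / (R + r) = 33.0 / (33.0 + 2.63) = 0.9262

92.6 %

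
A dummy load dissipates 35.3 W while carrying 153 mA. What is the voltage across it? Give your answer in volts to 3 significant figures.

Rearranging the power relation for the two known quantities gives V = P / I.
V = 35.3 / 0.1530 = 230.7 V

231 V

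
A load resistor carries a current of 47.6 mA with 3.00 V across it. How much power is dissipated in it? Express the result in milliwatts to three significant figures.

143 mW

Both the voltage across and the current through the element are known, so P = V I applies directly.
P = 3.00 V × 0.04760 A = 0.1428 W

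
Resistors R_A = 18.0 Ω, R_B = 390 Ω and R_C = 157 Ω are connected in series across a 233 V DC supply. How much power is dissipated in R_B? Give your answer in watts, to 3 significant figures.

66.3 W

In a series string the same current flows through every resistor — find that current, then P = I²R for the one we want.
R_total = 18.0 + 390 + 157 = 565.0 Ω
I = V / R_total = 233 / 565.0 = 0.4124 A
P_R_B = I² × R_B = (0.4124)² × 390 = 66.33 W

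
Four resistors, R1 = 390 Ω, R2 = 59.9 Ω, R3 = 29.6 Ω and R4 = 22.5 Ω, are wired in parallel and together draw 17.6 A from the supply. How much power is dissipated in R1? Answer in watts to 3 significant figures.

83.6 W

Parallel branches share V, not I — compute V via R_eq, then use V²/R for the target branch.
1/R_eq = 1/390 + 1/59.9 + 1/29.6 + 1/22.5 ⇒ R_eq = 10.26 Ω
V = I_total × R_eq = 17.60 × 10.26 = 180.5 V
P_R1 = V² / R1 = (180.5)² / 390 = 83.57 W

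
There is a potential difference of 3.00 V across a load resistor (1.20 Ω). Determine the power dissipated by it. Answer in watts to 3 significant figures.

7.50 W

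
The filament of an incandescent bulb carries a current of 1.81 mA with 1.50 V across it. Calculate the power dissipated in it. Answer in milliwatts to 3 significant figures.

2.72 mW

Both the voltage across and the current through the element are known, so P = V I applies directly.
P = 1.50 V × 0.001810 A = 0.002715 W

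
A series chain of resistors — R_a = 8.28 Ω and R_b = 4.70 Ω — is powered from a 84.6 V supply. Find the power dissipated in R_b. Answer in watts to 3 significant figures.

Since the resistors are in series they all carry the loop current I = V/R_total; the power in any one is I²R.
R_total = 8.28 + 4.70 = 12.98 Ω
I = V / R_total = 84.6 / 12.98 = 6.518 A
P_R_b = I² × R_b = (6.518)² × 4.70 = 199.7 W

200 W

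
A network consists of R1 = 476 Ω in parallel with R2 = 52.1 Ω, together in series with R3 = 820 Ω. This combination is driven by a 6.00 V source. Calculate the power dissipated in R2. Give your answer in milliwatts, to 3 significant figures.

2.03 mW

Collapse the R1‖R2 pair into one equivalent R_p; then R_p and R3 form a series string.
R_p = (476×52.1)/(476+52.1) = 46.96 Ω
R_total = R_p + 820 = 46.96 + 820 = 867.0 Ω
I = V / R_total = 6.00 / 867.0 = 0.006921 A
Voltage across the parallel pair: V_p = I × R_p = 0.006921 × 46.96 = 0.3250 V
R2 has V_p across it, so P = V_p²/R2.
P_R2 = (0.3250)² / 52.1 = 0.002027 W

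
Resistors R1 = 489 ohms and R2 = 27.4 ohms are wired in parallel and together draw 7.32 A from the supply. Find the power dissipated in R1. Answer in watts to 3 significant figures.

73.8 W

We need the common branch voltage; get it from I_total × R_eq, then P = V²/R for the branch.
1/R_eq = 1/489 + 1/27.4 ⇒ R_eq = 25.95 Ω
V = I_total × R_eq = 7.320 × 25.95 = 189.9 V
P_R1 = V² / R1 = (189.9)² / 489 = 73.77 W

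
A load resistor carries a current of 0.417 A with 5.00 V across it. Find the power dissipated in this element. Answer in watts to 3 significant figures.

Both the voltage across and the current through the element are known, so P = V I applies directly.
P = 5.00 V × 0.4170 A = 2.085 W

2.08 W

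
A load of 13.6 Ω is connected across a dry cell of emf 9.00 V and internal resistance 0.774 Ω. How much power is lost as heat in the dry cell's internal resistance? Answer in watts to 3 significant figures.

Internal loss is I²r, with I set by the total series resistance r+R.
I = ε / (r + R) = 9.00 / (0.774 + 13.6) = 0.6261 A
P_int = I² r = (0.6261)² × 0.774 = 0.3034 W

0.303 W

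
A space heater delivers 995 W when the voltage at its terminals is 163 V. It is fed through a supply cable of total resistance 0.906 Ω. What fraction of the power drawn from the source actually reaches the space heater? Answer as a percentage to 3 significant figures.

I = P / V = 995 / 163 = 6.104 A through the supply cable.
P_line = I² R_line = (6.104)² × 0.906 = 33.76 W
P_source = P_load + P_line = 995.0 + 33.76 = 1029 W
η = P_load / P_source = 995.0 / 1029 = 0.9672

96.7 %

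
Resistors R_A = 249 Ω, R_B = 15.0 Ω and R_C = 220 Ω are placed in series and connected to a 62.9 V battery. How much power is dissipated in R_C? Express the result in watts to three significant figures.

Series elements share the same current, so find I first, then use P = I²R.
R_total = 249 + 15.0 + 220 = 484.0 Ω
I = V / R_total = 62.9 / 484.0 = 0.1300 A
P_R_C = I² × R_C = (0.1300)² × 220 = 3.716 W

3.72 W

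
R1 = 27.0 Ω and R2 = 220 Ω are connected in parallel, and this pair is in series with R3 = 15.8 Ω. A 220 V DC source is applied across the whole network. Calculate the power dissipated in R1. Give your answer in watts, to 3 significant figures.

Reduce the parallel combination to a single R_p; the circuit then becomes R_p in series with the remaining resistor.
R_p = (27.0×220)/(27.0+220) = 24.05 Ω
R_total = R_p + 15.8 = 24.05 + 15.8 = 39.85 Ω
I = V / R_total = 220 / 39.85 = 5.521 A
Voltage across the parallel pair: V_p = I × R_p = 5.521 × 24.05 = 132.8 V
Use P = V²/R for R1 with V = V_p.
P_R1 = (132.8)² / 27.0 = 652.9 W

653 W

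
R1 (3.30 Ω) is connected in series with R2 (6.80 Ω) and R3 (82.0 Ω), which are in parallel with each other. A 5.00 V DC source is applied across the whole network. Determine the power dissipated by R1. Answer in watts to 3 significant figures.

0.899 W

First combine the parallel branches into one equivalent R_p, then R1 + R_p is a series pair.
R_p = (6.80×82.0)/(6.80+82.0) = 6.279 Ω
R_total = 3.30 + 6.279 = 9.579 Ω
I = V / R_total = 5.00 / 9.579 = 0.5220 A
R1 carries the full series current, so P = I²R.
P_R1 = (0.5220)² × 3.30 = 0.8991 W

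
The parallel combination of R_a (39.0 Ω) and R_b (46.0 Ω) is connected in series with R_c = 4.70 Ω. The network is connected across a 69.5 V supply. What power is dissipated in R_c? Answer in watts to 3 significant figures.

Collapse the R_a‖R_b pair into one equivalent R_p; then R_p and R_c form a series string.
R_p = (39.0×46.0)/(39.0+46.0) = 21.11 Ω
R_total = R_p + 4.70 = 21.11 + 4.70 = 25.81 Ω
I = V / R_total = 69.5 / 25.81 = 2.693 A
R_c carries the full series current, so P = I²R.
P_R_c = (2.693)² × 4.70 = 34.09 W

34.1 W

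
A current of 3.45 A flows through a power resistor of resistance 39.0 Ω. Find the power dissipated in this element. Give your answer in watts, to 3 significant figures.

464 W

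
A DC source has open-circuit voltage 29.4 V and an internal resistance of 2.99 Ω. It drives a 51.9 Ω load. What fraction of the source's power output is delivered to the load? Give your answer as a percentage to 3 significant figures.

94.6 %

Efficiency is P_load / P_total. With a series r and R sharing the same I, P = I²R for each, so η = R/(R+r).
η = R / (R + r) = 51.9 / (51.9 + 2.99) = 0.9455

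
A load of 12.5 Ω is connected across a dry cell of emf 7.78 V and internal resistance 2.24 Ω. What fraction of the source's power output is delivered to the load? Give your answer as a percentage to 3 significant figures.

Both r and R carry the same current, so the power split is just the resistance split: η = R/(R+r).
η = R / (R + r) = 12.5 / (12.5 + 2.24) = 0.8480

84.8 %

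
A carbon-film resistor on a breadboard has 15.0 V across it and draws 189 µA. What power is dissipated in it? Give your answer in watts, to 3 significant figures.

Since both terminal voltage and current are stated, P = V I gives the power in one step.
P = 15.0 V × 0.0001890 A = 0.002835 W

0.00283 W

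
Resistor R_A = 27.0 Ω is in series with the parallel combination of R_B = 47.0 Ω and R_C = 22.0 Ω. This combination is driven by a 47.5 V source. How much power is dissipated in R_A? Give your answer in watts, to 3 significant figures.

Replace R_B and R_C with their parallel equivalent so the circuit becomes R_A in series with R_p.
R_p = (47.0×22.0)/(47.0+22.0) = 14.99 Ω
R_total = 27.0 + 14.99 = 41.99 Ω
I = V / R_total = 47.5 / 41.99 = 1.131 A
R_A is in the main series path, so its power is I²R_A.
P_R_A = (1.131)² × 27.0 = 34.56 W

34.6 W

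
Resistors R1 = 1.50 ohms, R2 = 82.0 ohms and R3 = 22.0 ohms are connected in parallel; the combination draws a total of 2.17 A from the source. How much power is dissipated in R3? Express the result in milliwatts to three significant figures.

408 mW

We need the common branch voltage; get it from I_total × R_eq, then P = V²/R for the branch.
1/R_eq = 1/1.50 + 1/82.0 + 1/22.0 ⇒ R_eq = 1.381 Ω
V = I_total × R_eq = 2.170 × 1.381 = 2.996 V
P_R3 = V² / R3 = (2.996)² / 22.0 = 0.4080 W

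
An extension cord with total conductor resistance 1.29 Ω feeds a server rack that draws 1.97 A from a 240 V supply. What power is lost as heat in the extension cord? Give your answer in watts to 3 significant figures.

The extension cord and load are in series, so the same current flows in both; the loss is I²R_line.
The extension cord carries the full 1.97 A.
P_line = I² R_line = (1.970)² × 1.29 = 5.006 W

5.01 W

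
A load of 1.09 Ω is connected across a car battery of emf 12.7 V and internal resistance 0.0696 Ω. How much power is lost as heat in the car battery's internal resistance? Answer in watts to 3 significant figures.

8.35 W

Internal loss is I²r, with I set by the total series resistance r+R.
I = ε / (r + R) = 12.7 / (0.0696 + 1.09) = 10.95 A
P_int = I² r = (10.95)² × 0.0696 = 8.348 W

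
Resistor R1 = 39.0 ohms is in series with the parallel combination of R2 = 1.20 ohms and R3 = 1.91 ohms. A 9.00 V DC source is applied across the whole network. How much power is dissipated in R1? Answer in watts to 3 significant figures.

2.00 W

Collapse R2‖R3 to a single equivalent, reducing the network to two series elements.
R_p = (1.20×1.91)/(1.20+1.91) = 0.7370 Ω
R_total = 39.0 + 0.7370 = 39.74 Ω
I = V / R_total = 9.00 / 39.74 = 0.2265 A
The full supply current passes through R1: P = I²R.
P_R1 = (0.2265)² × 39.0 = 2.001 W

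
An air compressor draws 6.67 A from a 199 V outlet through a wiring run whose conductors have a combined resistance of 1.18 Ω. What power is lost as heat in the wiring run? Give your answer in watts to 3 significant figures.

Only the current and the line resistance are needed for the I²R loss.
The wiring run carries the full 6.67 A.
P_line = I² R_line = (6.670)² × 1.18 = 52.50 W

52.5 W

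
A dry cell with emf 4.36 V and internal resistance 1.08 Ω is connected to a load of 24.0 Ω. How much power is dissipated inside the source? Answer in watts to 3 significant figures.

Internal loss is I²r, with I set by the total series resistance r+R.
I = ε / (r + R) = 4.36 / (1.08 + 24.0) = 0.1738 A
P_int = I² r = (0.1738)² × 1.08 = 0.03264 W

0.0326 W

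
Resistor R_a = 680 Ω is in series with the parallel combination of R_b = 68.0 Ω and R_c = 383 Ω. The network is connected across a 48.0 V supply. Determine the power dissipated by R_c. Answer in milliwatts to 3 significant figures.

36.9 mW

Reduce the parallel pair to R_p first; the network is then a simple series string.
R_p = (68.0×383)/(68.0+383) = 57.75 Ω
R_total = 680 + 57.75 = 737.7 Ω
I = V / R_total = 48.0 / 737.7 = 0.06506 A
Voltage across the parallel pair: V_p = I × R_p = 0.06506 × 57.75 = 3.757 V
R_c sees V_p directly, so P = V_p² / R_c.
P_R_c = (3.757)² / 383 = 0.03686 W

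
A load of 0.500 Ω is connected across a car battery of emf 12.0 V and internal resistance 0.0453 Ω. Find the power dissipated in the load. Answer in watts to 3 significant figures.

With r and R in series, I = ε/(r+R); the load dissipates I²R.
I = ε / (r + R) = 12.0 / (0.0453 + 0.500) = 22.01 A
P_load = I² R = (22.01)² × 0.500 = 242.1 W

242 W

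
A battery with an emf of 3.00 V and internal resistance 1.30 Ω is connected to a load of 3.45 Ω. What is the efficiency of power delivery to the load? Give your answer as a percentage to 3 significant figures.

η = P_load/(P_load+P_int) = I²R/(I²R+I²r) = R/(R+r) — the I² cancels for series elements.
η = R / (R + r) = 3.45 / (3.45 + 1.30) = 0.7263

72.6 %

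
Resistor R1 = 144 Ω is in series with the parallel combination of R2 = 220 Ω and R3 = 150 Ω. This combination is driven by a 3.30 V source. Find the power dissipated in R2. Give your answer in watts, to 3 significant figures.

0.00724 W

Replace R2 and R3 with their parallel equivalent so the circuit becomes R1 in series with R_p.
R_p = (220×150)/(220+150) = 89.19 Ω
R_total = 144 + 89.19 = 233.2 Ω
I = V / R_total = 3.30 / 233.2 = 0.01415 A
Voltage across the parallel pair: V_p = I × R_p = 0.01415 × 89.19 = 1.262 V
R2 is across V_p, so use P = V²/R for that branch.
P_R2 = (1.262)² / 220 = 0.007241 W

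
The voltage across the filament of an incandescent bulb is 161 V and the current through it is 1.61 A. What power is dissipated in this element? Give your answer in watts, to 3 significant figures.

Since both terminal voltage and current are stated, P = V I gives the power in one step.
P = 161 V × 1.610 A = 259.2 W

259 W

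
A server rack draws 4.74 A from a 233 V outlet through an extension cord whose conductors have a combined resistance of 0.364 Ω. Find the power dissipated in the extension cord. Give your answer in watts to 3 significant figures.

8.18 W

Only the current and the line resistance are needed for the I²R loss.
The extension cord carries the full 4.74 A.
P_line = I² R_line = (4.740)² × 0.364 = 8.178 W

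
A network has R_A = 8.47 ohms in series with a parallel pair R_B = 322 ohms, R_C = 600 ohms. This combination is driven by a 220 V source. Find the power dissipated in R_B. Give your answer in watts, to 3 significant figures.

First combine the parallel branches into one equivalent R_p, then R_A + R_p is a series pair.
R_p = (322×600)/(322+600) = 209.5 Ω
R_total = 8.47 + 209.5 = 218.0 Ω
I = V / R_total = 220 / 218.0 = 1.009 A
Voltage across the parallel pair: V_p = I × R_p = 1.009 × 209.5 = 211.5 V
With V_p across R_B, its power is V_p²/R_B.
P_R_B = (211.5)² / 322 = 138.9 W

139 W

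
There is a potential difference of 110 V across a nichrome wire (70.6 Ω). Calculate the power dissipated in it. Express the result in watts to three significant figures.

171 W

We know the drop across the element and its resistance — P = V²/R, one step.
P = (110 V)² / 70.6 Ω = 171.4 W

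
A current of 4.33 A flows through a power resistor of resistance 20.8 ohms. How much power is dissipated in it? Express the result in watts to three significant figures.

Knowing I and R, the power is just I²R — no need to find V first.
P = (4.330 A)² × 20.8 Ω = 390.0 W

390 W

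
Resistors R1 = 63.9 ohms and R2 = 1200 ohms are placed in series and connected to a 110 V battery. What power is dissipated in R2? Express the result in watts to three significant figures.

9.09 W

The current is common to all series resistors; compute it, then apply P = I²R for the target.
R_total = 63.9 + 1200 = 1264 Ω
I = V / R_total = 110 / 1264 = 0.08703 A
P_R2 = I² × R2 = (0.08703)² × 1200 = 9.090 W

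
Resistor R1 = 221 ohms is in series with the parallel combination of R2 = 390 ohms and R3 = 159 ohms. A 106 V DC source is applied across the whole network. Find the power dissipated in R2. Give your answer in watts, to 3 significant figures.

3.30 W

First combine the parallel branches into one equivalent R_p, then R1 + R_p is a series pair.
R_p = (390×159)/(390+159) = 113.0 Ω
R_total = 221 + 113.0 = 334.0 Ω
I = V / R_total = 106 / 334.0 = 0.3174 A
Voltage across the parallel pair: V_p = I × R_p = 0.3174 × 113.0 = 35.85 V
R2 is across V_p, so use P = V²/R for that branch.
P_R2 = (35.85)² / 390 = 3.296 W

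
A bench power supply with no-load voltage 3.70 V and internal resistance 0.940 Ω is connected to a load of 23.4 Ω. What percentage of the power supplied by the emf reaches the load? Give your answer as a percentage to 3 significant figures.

96.1 %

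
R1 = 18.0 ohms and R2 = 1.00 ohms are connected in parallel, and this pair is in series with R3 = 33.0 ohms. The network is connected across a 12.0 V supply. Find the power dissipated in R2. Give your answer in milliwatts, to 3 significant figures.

112 mW

Combine R1 and R2 into their parallel equivalent first, reducing the network to two series resistors.
R_p = (18.0×1.00)/(18.0+1.00) = 0.9474 Ω
R_total = R_p + 33.0 = 0.9474 + 33.0 = 33.95 Ω
I = V / R_total = 12.0 / 33.95 = 0.3535 A
Voltage across the parallel pair: V_p = I × R_p = 0.3535 × 0.9474 = 0.3349 V
R2 sits across V_p; its power is V_p²/R.
P_R2 = (0.3349)² / 1.00 = 0.1121 W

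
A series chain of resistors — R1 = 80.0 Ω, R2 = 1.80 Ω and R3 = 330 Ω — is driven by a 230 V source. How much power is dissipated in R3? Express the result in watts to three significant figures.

Every series element carries the same I. Get I from the total resistance, then P = I² × R3.
R_total = 80.0 + 1.80 + 330 = 411.8 Ω
I = V / R_total = 230 / 411.8 = 0.5585 A
P_R3 = I² × R3 = (0.5585)² × 330 = 102.9 W

103 W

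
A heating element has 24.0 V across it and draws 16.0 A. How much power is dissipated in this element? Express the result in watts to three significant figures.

Both the voltage across and the current through the element are known, so P = V I applies directly.
P = 24.0 V × 16.00 A = 384.0 W

384 W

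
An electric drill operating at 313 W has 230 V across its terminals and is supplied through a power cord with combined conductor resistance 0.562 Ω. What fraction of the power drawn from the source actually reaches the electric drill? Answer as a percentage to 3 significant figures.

99.7 %

I = P / V = 313 / 230 = 1.361 A through the power cord.
P_line = I² R_line = (1.361)² × 0.562 = 1.041 W
P_source = P_load + P_line = 313.0 + 1.041 = 314.0 W
η = P_load / P_source = 313.0 / 314.0 = 0.9967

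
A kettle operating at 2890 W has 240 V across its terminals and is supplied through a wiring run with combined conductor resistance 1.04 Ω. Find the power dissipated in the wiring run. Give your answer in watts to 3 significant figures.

The wiring run and load are in series, so the same current flows in both; the loss is I²R_line.
I = P / V = 2890 / 240 = 12.04 A through the wiring run.
P_line = I² R_line = (12.04)² × 1.04 = 150.8 W

151 W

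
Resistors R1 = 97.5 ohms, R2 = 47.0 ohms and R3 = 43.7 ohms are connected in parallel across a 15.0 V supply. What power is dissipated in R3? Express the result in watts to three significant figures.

The supply voltage appears across each parallel branch — just use P = V²/R3.
P_R3 = V² / R3 = (15.0)² / 43.7 Ω = 5.149 W

5.15 W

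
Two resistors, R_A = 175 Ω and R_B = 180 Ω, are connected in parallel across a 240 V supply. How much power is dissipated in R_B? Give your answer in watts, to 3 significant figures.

Parallel branches share the same voltage; P = V²/R gives the branch power in one step.
P_R_B = V² / R_B = (240)² / 180 Ω = 320.0 W

320 W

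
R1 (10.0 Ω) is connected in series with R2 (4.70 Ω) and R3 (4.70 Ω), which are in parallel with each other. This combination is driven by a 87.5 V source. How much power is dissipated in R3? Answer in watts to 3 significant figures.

59.0 W

Reduce the parallel pair to R_p first; the network is then a simple series string.
R_p = (4.70×4.70)/(4.70+4.70) = 2.350 Ω
R_total = 10.0 + 2.350 = 12.35 Ω
I = V / R_total = 87.5 / 12.35 = 7.085 A
Voltage across the parallel pair: V_p = I × R_p = 7.085 × 2.350 = 16.65 V
R3 is across V_p, so use P = V²/R for that branch.
P_R3 = (16.65)² / 4.70 = 58.98 W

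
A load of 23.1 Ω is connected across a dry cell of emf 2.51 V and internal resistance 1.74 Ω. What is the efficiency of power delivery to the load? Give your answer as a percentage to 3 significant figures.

93.0 %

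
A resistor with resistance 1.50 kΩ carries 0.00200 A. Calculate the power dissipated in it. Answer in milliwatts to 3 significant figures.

Current and resistance are given, so P = I²R is the direct form.
P = (0.002000 A)² × 1500 Ω = 0.006000 W

6.00 mW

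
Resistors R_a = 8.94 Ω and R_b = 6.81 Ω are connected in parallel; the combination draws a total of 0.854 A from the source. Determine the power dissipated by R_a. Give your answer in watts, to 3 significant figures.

1.22 W

Parallel branches share V, not I — compute V via R_eq, then use V²/R for the target branch.
1/R_eq = 1/8.94 + 1/6.81 ⇒ R_eq = 3.865 Ω
V = I_total × R_eq = 0.8540 × 3.865 = 3.301 V
P_R_a = V² / R_a = (3.301)² / 8.94 = 1.219 W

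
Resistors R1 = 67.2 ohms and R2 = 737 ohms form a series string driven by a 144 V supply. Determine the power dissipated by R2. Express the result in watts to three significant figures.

The current is common to all series resistors; compute it, then apply P = I²R for the target.
R_total = 67.2 + 737 = 804.2 Ω
I = V / R_total = 144 / 804.2 = 0.1791 A
P_R2 = I² × R2 = (0.1791)² × 737 = 23.63 W

23.6 W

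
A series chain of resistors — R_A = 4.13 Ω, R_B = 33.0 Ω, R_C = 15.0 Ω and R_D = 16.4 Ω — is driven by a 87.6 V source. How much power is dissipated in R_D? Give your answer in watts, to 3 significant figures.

Every series element carries the same I. Get I from the total resistance, then P = I² × R_D.
R_total = 4.13 + 33.0 + 15.0 + 16.4 = 68.53 Ω
I = V / R_total = 87.6 / 68.53 = 1.278 A
P_R_D = I² × R_D = (1.278)² × 16.4 = 26.80 W

26.8 W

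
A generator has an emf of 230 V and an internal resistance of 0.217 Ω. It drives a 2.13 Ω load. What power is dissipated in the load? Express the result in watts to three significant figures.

With r and R in series, I = ε/(r+R); the load dissipates I²R.
I = ε / (r + R) = 230 / (0.217 + 2.13) = 98.00 A
P_load = I² R = (98.00)² × 2.13 = 20460 W

20500 W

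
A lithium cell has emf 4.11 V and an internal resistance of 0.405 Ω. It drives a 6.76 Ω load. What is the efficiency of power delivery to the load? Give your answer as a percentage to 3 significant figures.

Efficiency is P_load / P_total. With a series r and R sharing the same I, P = I²R for each, so η = R/(R+r).
η = R / (R + r) = 6.76 / (6.76 + 0.405) = 0.9435

94.3 %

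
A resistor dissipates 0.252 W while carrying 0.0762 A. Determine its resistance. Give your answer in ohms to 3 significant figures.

43.4 Ω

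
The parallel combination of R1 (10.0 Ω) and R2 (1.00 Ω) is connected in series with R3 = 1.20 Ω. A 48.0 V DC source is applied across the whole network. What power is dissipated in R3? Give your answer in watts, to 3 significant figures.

Reduce the parallel combination to a single R_p; the circuit then becomes R_p in series with the remaining resistor.
R_p = (10.0×1.00)/(10.0+1.00) = 0.9091 Ω
R_total = R_p + 1.20 = 0.9091 + 1.20 = 2.109 Ω
I = V / R_total = 48.0 / 2.109 = 22.76 A
R3 is the series element, so its power is I²R.
P_R3 = (22.76)² × 1.20 = 621.5 W

622 W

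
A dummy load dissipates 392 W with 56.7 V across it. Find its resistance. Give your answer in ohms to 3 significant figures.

8.20 Ω

The two known quantities fix the third via R = V² / P.
R = (56.7)² / 392 = 8.201 Ω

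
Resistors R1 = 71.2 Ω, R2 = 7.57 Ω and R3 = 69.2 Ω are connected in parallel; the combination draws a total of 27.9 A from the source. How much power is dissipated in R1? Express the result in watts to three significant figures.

We need the common branch voltage; get it from I_total × R_eq, then P = V²/R for the branch.
1/R_eq = 1/71.2 + 1/7.57 + 1/69.2 ⇒ R_eq = 6.227 Ω
V = I_total × R_eq = 27.90 × 6.227 = 173.7 V
P_R1 = V² / R1 = (173.7)² / 71.2 = 423.9 W

424 W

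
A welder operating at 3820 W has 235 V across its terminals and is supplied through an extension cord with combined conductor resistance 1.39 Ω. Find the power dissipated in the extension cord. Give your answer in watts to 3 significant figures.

The extension cord and load are in series, so the same current flows in both; the loss is I²R_line.
I = P / V = 3820 / 235 = 16.26 A through the extension cord.
P_line = I² R_line = (16.26)² × 1.39 = 367.3 W

367 W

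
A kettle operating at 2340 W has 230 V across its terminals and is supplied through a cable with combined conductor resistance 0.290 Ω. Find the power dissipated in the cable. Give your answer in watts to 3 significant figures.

The cable is a series resistance carrying the load current; its dissipation is I²R_line.
I = P / V = 2340 / 230 = 10.17 A through the cable.
P_line = I² R_line = (10.17)² × 0.290 = 30.02 W

30.0 W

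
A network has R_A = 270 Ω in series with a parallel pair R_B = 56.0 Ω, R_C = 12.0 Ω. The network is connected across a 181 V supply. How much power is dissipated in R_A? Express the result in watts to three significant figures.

Collapse R_B‖R_C to a single equivalent, reducing the network to two series elements.
R_p = (56.0×12.0)/(56.0+12.0) = 9.882 Ω
R_total = 270 + 9.882 = 279.9 Ω
I = V / R_total = 181 / 279.9 = 0.6467 A
All the current flows through R_A; use P = I²R.
P_R_A = (0.6467)² × 270 = 112.9 W

113 W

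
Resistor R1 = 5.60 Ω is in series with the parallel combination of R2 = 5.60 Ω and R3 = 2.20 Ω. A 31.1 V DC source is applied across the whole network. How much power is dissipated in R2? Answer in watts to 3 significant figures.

8.36 W

First combine the parallel branches into one equivalent R_p, then R1 + R_p is a series pair.
R_p = (5.60×2.20)/(5.60+2.20) = 1.579 Ω
R_total = 5.60 + 1.579 = 7.179 Ω
I = V / R_total = 31.1 / 7.179 = 4.332 A
Voltage across the parallel pair: V_p = I × R_p = 4.332 × 1.579 = 6.842 V
With V_p across R2, its power is V_p²/R2.
P_R2 = (6.842)² / 5.60 = 8.359 W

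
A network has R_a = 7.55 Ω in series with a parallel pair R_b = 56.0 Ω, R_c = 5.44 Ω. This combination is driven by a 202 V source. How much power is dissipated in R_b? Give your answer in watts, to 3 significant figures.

Collapse R_b‖R_c to a single equivalent, reducing the network to two series elements.
R_p = (56.0×5.44)/(56.0+5.44) = 4.958 Ω
R_total = 7.55 + 4.958 = 12.51 Ω
I = V / R_total = 202 / 12.51 = 16.15 A
Voltage across the parallel pair: V_p = I × R_p = 16.15 × 4.958 = 80.07 V
With V_p across R_b, its power is V_p²/R_b.
P_R_b = (80.07)² / 56.0 = 114.5 W

114 W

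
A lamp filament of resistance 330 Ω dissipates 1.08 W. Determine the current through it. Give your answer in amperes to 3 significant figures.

0.0572 A

Rearranging the power relation for the two known quantities gives I = √(P / R).
I = √(1.08 / 330) = 0.05721 A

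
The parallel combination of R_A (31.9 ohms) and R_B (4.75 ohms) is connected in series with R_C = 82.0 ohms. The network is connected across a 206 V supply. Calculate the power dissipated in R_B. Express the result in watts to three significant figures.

20.6 W

Combine R_A and R_B into their parallel equivalent first, reducing the network to two series resistors.
R_p = (31.9×4.75)/(31.9+4.75) = 4.134 Ω
R_total = R_p + 82.0 = 4.134 + 82.0 = 86.13 Ω
I = V / R_total = 206 / 86.13 = 2.392 A
Voltage across the parallel pair: V_p = I × R_p = 2.392 × 4.134 = 9.888 V
Use P = V²/R for R_B with V = V_p.
P_R_B = (9.888)² / 4.75 = 20.58 W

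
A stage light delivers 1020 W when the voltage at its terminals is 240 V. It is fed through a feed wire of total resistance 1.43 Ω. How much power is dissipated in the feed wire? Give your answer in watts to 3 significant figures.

25.8 W

Only the current and the line resistance are needed for the I²R loss.
I = P / V = 1020 / 240 = 4.250 A through the feed wire.
P_line = I² R_line = (4.250)² × 1.43 = 25.83 W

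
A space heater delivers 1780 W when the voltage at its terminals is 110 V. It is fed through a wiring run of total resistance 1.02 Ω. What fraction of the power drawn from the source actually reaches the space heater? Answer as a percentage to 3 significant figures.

87.0 %

I = P / V = 1780 / 110 = 16.18 A through the wiring run.
P_line = I² R_line = (16.18)² × 1.02 = 267.1 W
P_source = P_load + P_line = 1780 + 267.1 = 2047 W
η = P_load / P_source = 1780 / 2047 = 0.8695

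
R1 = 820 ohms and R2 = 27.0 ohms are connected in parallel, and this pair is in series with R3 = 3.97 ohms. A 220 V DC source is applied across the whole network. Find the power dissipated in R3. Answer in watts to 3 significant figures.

212 W

Collapse the R1‖R2 pair into one equivalent R_p; then R_p and R3 form a series string.
R_p = (820×27.0)/(820+27.0) = 26.14 Ω
R_total = R_p + 3.97 = 26.14 + 3.97 = 30.11 Ω
I = V / R_total = 220 / 30.11 = 7.307 A
R3 is the series element, so its power is I²R.
P_R3 = (7.307)² × 3.97 = 212.0 W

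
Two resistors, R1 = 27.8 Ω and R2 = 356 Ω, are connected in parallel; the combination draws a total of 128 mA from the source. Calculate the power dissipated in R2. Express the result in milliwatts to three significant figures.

30.6 mW

The branches share the same voltage, but only the total current is given — find V from the equivalent resistance first.
1/R_eq = 1/27.8 + 1/356 ⇒ R_eq = 25.79 Ω
V = I_total × R_eq = 0.1280 × 25.79 = 3.301 V
P_R2 = V² / R2 = (3.301)² / 356 = 0.03060 W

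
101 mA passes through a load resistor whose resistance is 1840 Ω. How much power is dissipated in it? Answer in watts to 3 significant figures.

With I and R stated, P = I²R applies in one step.
P = (0.1010 A)² × 1840 Ω = 18.77 W

18.8 W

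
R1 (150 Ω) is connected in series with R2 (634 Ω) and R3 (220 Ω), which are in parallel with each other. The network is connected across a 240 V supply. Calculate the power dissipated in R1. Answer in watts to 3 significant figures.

Reduce the parallel pair to R_p first; the network is then a simple series string.
R_p = (634×220)/(634+220) = 163.3 Ω
R_total = 150 + 163.3 = 313.3 Ω
I = V / R_total = 240 / 313.3 = 0.7660 A
R1 is in the main series path, so its power is I²R1.
P_R1 = (0.7660)² × 150 = 88.01 W

88.0 W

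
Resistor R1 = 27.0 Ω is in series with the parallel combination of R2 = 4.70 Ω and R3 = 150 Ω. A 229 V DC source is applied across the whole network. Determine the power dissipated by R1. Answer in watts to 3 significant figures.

First combine the parallel branches into one equivalent R_p, then R1 + R_p is a series pair.
R_p = (4.70×150)/(4.70+150) = 4.557 Ω
R_total = 27.0 + 4.557 = 31.56 Ω
I = V / R_total = 229 / 31.56 = 7.257 A
All the current flows through R1; use P = I²R.
P_R1 = (7.257)² × 27.0 = 1422 W

1420 W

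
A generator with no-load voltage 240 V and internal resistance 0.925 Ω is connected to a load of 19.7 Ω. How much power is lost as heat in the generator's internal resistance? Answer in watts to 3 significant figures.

125 W

r is in series with the load, so it carries the full circuit current — the loss in it is I²r.
I = ε / (r + R) = 240 / (0.925 + 19.7) = 11.64 A
P_int = I² r = (11.64)² × 0.925 = 125.2 W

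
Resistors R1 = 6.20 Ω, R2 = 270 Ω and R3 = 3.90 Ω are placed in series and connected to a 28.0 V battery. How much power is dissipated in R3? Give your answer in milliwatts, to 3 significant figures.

39.0 mW

Since the resistors are in series they all carry the loop current I = V/R_total; the power in any one is I²R.
R_total = 6.20 + 270 + 3.90 = 280.1 Ω
I = V / R_total = 28.0 / 280.1 = 0.09996 A
P_R3 = I² × R3 = (0.09996)² × 3.90 = 0.03897 W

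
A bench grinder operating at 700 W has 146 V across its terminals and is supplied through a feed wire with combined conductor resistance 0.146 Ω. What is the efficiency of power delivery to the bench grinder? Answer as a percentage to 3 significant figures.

99.5 %

I = P / V = 700 / 146 = 4.795 A through the feed wire.
P_line = I² R_line = (4.795)² × 0.146 = 3.356 W
P_source = P_load + P_line = 700.0 + 3.356 = 703.4 W
η = P_load / P_source = 700.0 / 703.4 = 0.9952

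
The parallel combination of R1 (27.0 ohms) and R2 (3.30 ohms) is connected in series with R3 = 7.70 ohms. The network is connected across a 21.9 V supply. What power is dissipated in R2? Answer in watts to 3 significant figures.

11.1 W

Reduce the parallel combination to a single R_p; the circuit then becomes R_p in series with the remaining resistor.
R_p = (27.0×3.30)/(27.0+3.30) = 2.941 Ω
R_total = R_p + 7.70 = 2.941 + 7.70 = 10.64 Ω
I = V / R_total = 21.9 / 10.64 = 2.058 A
Voltage across the parallel pair: V_p = I × R_p = 2.058 × 2.941 = 6.052 V
R2 has V_p across it, so P = V_p²/R2.
P_R2 = (6.052)² / 3.30 = 11.10 W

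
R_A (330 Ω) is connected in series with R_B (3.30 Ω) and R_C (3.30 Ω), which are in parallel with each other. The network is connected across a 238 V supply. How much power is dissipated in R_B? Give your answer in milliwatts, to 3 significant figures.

425 mW

Reduce the parallel pair to R_p first; the network is then a simple series string.
R_p = (3.30×3.30)/(3.30+3.30) = 1.650 Ω
R_total = 330 + 1.650 = 331.6 Ω
I = V / R_total = 238 / 331.6 = 0.7176 A
Voltage across the parallel pair: V_p = I × R_p = 0.7176 × 1.650 = 1.184 V
R_B is across V_p, so use P = V²/R for that branch.
P_R_B = (1.184)² / 3.30 = 0.4249 W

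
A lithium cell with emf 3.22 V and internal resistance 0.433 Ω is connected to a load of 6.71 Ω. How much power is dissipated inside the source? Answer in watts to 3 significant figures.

0.0880 W

The source's internal resistance is just another series element carrying I; its dissipation is I²r.
I = ε / (r + R) = 3.22 / (0.433 + 6.71) = 0.4508 A
P_int = I² r = (0.4508)² × 0.433 = 0.08799 W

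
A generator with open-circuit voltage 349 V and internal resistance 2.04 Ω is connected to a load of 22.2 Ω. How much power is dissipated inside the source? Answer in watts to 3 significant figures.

r is in series with the load, so it carries the full circuit current — the loss in it is I²r.
I = ε / (r + R) = 349 / (2.04 + 22.2) = 14.40 A
P_int = I² r = (14.40)² × 2.04 = 422.9 W

423 W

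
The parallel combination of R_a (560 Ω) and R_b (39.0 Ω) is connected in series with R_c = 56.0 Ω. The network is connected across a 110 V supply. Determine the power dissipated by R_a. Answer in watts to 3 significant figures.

3.36 W

First find R_p for the parallel pair, then treat R_p + R_c as a series loop.
R_p = (560×39.0)/(560+39.0) = 36.46 Ω
R_total = R_p + 56.0 = 36.46 + 56.0 = 92.46 Ω
I = V / R_total = 110 / 92.46 = 1.190 A
Voltage across the parallel pair: V_p = I × R_p = 1.190 × 36.46 = 43.38 V
Use P = V²/R for R_a with V = V_p.
P_R_a = (43.38)² / 560 = 3.360 W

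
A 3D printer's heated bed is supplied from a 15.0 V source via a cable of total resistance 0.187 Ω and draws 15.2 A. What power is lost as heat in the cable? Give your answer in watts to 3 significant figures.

43.2 W

Only the current and the line resistance are needed for the I²R loss.
The cable carries the full 15.2 A.
P_line = I² R_line = (15.20)² × 0.187 = 43.20 W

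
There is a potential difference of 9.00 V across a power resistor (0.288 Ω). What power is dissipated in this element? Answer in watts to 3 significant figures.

With V across and R both known, P = V²/R gives the dissipation directly.
P = (9.00 V)² / 0.288 Ω = 281.2 W

281 W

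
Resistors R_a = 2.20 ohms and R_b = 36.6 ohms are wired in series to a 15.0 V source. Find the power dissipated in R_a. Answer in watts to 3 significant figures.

In a series string the same current flows through every resistor — find that current, then P = I²R for the one we want.
R_total = 2.20 + 36.6 = 38.80 Ω
I = V / R_total = 15.0 / 38.80 = 0.3866 A
P_R_a = I² × R_a = (0.3866)² × 2.20 = 0.3288 W

0.329 W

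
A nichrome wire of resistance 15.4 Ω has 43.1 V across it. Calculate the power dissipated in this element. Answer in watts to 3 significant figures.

We know the drop across the element and its resistance — P = V²/R, one step.
P = (43.1 V)² / 15.4 Ω = 120.6 W

121 W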